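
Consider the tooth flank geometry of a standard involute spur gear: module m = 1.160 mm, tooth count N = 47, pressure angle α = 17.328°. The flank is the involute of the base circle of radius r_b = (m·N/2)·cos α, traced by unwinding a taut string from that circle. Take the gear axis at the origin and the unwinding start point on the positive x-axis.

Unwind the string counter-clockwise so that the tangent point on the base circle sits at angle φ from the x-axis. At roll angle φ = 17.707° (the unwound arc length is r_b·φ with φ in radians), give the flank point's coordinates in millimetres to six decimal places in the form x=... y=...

pitch radius r_p = m·N/2 = 1.160·47/2 = 27.260000
base radius r_b = r_p·cos α = 27.260000·cos 17.328° = 26.022815
roll angle φ = 17.707° = 0.30904545 rad
x = r_b·(cos φ + φ·sin φ) = 26.022815·(0.95262433 + 0.30904545·0.30414945) = 27.236007
y = r_b·(sin φ − φ·cos φ) = 26.022815·(0.30414945 − 0.30904545·0.95262433) = 0.253598

x=27.236007 y=0.253598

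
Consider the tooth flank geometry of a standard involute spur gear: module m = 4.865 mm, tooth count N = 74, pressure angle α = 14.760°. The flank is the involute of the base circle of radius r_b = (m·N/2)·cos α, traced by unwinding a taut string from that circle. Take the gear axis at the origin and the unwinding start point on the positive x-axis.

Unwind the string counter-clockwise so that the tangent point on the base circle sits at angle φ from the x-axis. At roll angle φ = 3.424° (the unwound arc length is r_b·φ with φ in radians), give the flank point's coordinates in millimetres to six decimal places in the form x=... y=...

pitch radius r_p = m·N/2 = 4.865·74/2 = 180.005000
base radius r_b = r_p·cos α = 180.005000·cos 14.760° = 174.065103
roll angle φ = 3.424° = 0.05976007 rad
x = r_b·(cos φ + φ·sin φ) = 174.065103·(0.99821490 + 0.05976007·0.05972451) = 174.375642
y = r_b·(sin φ − φ·cos φ) = 174.065103·(0.05972451 − 0.05976007·0.99821490) = 0.012379

x=174.375642 y=0.012379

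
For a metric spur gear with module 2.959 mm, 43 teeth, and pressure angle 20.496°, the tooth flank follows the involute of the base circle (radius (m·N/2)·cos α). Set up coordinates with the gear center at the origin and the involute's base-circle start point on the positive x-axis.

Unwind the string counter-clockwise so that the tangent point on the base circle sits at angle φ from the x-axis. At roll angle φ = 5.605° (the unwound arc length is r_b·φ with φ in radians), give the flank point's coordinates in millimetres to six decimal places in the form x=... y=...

x=59.875693 y=0.018578

pitch radius r_p = m·N/2 = 2.959·43/2 = 63.618500
base radius r_b = r_p·cos α = 63.618500·cos 20.496° = 59.591235
roll angle φ = 5.605° = 0.09782570 rad
x = r_b·(cos φ + φ·sin φ) = 59.591235·(0.99521888 + 0.09782570·0.09766975) = 59.875693
y = r_b·(sin φ − φ·cos φ) = 59.591235·(0.09766975 − 0.09782570·0.99521888) = 0.018578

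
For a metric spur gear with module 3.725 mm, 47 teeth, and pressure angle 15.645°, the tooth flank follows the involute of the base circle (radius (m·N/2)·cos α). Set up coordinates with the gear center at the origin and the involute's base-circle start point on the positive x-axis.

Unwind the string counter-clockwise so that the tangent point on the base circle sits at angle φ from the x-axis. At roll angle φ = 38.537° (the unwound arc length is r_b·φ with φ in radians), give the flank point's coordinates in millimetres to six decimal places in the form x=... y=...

x=101.258363 y=8.168969

pitch radius r_p = m·N/2 = 3.725·47/2 = 87.537500
base radius r_b = r_p·cos α = 87.537500·cos 15.645° = 84.294328
roll angle φ = 38.537° = 0.67259753 rad
x = r_b·(cos φ + φ·sin φ) = 84.294328·(0.78220599 + 0.67259753·0.62301989) = 101.258363
y = r_b·(sin φ − φ·cos φ) = 84.294328·(0.62301989 − 0.67259753·0.78220599) = 8.168969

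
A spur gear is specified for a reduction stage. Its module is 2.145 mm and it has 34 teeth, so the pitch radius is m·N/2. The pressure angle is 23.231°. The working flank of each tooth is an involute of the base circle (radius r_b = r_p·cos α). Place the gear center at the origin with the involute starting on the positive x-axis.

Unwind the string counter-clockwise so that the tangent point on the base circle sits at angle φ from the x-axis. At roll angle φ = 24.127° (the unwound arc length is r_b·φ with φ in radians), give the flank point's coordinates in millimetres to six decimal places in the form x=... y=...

pitch radius r_p = m·N/2 = 2.145·34/2 = 36.465000
base radius r_b = r_p·cos α = 36.465000·cos 23.231° = 33.508493
roll angle φ = 24.127° = 0.42109559 rad
x = r_b·(cos φ + φ·sin φ) = 33.508493·(0.91264165 + 0.42109559·0.40876058) = 36.348972
y = r_b·(sin φ − φ·cos φ) = 33.508493·(0.40876058 − 0.42109559·0.91264165) = 0.819323

x=36.348972 y=0.819323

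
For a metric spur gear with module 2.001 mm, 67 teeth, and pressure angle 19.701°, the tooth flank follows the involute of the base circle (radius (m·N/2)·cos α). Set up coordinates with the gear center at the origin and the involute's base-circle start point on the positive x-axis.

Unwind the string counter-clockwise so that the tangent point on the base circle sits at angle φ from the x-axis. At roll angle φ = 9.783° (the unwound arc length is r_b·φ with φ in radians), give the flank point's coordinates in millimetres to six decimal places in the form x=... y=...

x=64.022928 y=0.104413

pitch radius r_p = m·N/2 = 2.001·67/2 = 67.033500
base radius r_b = r_p·cos α = 67.033500·cos 19.701° = 63.109671
roll angle φ = 9.783° = 0.17074556 rad
x = r_b·(cos φ + φ·sin φ) = 63.109671·(0.98545836 + 0.17074556·0.16991712) = 64.022928
y = r_b·(sin φ − φ·cos φ) = 63.109671·(0.16991712 − 0.17074556·0.98545836) = 0.104413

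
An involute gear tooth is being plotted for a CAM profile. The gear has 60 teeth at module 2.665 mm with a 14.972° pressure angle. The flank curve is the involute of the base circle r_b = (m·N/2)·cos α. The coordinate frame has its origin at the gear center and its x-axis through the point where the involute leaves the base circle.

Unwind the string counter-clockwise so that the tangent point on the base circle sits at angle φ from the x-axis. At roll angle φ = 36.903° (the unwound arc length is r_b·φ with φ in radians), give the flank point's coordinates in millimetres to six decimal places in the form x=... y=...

pitch radius r_p = m·N/2 = 2.665·60/2 = 79.950000
base radius r_b = r_p·cos α = 79.950000·cos 14.972° = 77.235873
roll angle φ = 36.903° = 0.64407885 rad
x = r_b·(cos φ + φ·sin φ) = 77.235873·(0.79965322 + 0.64407885·0.60046210) = 91.632497
y = r_b·(sin φ − φ·cos φ) = 77.235873·(0.60046210 − 0.64407885·0.79965322) = 6.597671

x=91.632497 y=6.597671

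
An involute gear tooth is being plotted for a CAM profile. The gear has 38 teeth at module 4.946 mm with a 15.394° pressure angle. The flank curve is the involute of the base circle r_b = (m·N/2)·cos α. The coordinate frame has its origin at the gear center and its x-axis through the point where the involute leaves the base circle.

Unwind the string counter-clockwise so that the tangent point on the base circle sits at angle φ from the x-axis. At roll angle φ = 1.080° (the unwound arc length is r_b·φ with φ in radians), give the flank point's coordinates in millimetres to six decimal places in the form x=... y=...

x=90.618609 y=0.000202

pitch radius r_p = m·N/2 = 4.946·38/2 = 93.974000
base radius r_b = r_p·cos α = 93.974000·cos 15.394° = 90.602514
roll angle φ = 1.080° = 0.01884956 rad
x = r_b·(cos φ + φ·sin φ) = 90.602514·(0.99982235 + 0.01884956·0.01884844) = 90.618609
y = r_b·(sin φ − φ·cos φ) = 90.602514·(0.01884844 − 0.01884956·0.99982235) = 0.000202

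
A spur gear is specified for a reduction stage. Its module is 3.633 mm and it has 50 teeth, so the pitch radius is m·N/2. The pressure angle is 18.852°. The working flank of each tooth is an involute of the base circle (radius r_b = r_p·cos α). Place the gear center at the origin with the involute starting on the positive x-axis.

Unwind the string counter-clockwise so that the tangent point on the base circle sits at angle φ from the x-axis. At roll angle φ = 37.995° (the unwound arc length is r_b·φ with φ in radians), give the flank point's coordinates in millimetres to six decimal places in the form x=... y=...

x=102.824266 y=7.993382

pitch radius r_p = m·N/2 = 3.633·50/2 = 90.825000
base radius r_b = r_p·cos α = 90.825000·cos 18.852° = 85.952819
roll angle φ = 37.995° = 0.66313785 rad
x = r_b·(cos φ + φ·sin φ) = 85.952819·(0.78806448 + 0.66313785·0.61559271) = 102.824266
y = r_b·(sin φ − φ·cos φ) = 85.952819·(0.61559271 − 0.66313785·0.78806448) = 7.993382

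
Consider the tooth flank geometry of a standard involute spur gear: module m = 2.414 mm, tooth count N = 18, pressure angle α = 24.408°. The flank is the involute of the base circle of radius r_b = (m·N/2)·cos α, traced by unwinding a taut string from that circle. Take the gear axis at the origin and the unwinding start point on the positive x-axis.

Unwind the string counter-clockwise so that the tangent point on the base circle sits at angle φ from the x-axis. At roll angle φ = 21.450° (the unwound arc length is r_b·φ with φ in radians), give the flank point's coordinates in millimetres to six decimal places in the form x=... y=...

pitch radius r_p = m·N/2 = 2.414·18/2 = 21.726000
base radius r_b = r_p·cos α = 21.726000·cos 24.408° = 19.784260
roll angle φ = 21.450° = 0.37437312 rad
x = r_b·(cos φ + φ·sin φ) = 19.784260·(0.93073705 + 0.37437312·0.36568914) = 21.122492
y = r_b·(sin φ − φ·cos φ) = 19.784260·(0.36568914 − 0.37437312·0.93073705) = 0.341203

x=21.122492 y=0.341203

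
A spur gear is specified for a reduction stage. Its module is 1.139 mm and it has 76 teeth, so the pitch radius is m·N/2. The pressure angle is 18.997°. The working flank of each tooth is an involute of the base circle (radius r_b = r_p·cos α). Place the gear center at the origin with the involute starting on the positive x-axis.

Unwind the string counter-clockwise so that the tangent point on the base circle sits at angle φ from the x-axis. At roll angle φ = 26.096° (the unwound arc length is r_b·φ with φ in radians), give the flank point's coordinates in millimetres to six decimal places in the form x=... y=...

x=44.951862 y=1.262356

pitch radius r_p = m·N/2 = 1.139·76/2 = 43.282000
base radius r_b = r_p·cos α = 43.282000·cos 18.997° = 40.924673
roll angle φ = 26.096° = 0.45546112 rad
x = r_b·(cos φ + φ·sin φ) = 40.924673·(0.89805829 + 0.45546112·0.43987647) = 44.951862
y = r_b·(sin φ − φ·cos φ) = 40.924673·(0.43987647 − 0.45546112·0.89805829) = 1.262356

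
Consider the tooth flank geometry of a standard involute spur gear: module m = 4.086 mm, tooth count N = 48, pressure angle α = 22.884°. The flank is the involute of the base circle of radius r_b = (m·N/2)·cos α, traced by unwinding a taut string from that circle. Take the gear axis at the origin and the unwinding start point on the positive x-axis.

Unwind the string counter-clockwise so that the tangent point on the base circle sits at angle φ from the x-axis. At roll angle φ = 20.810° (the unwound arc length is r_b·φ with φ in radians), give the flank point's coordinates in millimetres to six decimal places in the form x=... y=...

x=96.109736 y=1.423951

pitch radius r_p = m·N/2 = 4.086·48/2 = 98.064000
base radius r_b = r_p·cos α = 98.064000·cos 22.884° = 90.345778
roll angle φ = 20.810° = 0.36320302 rad
x = r_b·(cos φ + φ·sin φ) = 90.345778·(0.93476368 + 0.36320302·0.35527011) = 96.109736
y = r_b·(sin φ − φ·cos φ) = 90.345778·(0.35527011 − 0.36320302·0.93476368) = 1.423951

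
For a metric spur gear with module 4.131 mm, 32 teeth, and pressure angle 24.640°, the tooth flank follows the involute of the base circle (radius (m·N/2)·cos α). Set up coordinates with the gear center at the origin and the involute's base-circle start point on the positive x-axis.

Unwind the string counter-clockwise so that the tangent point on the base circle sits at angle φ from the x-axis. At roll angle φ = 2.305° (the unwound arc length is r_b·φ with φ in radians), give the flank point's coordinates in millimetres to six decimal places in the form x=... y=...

x=60.126243 y=0.001304

pitch radius r_p = m·N/2 = 4.131·32/2 = 66.096000
base radius r_b = r_p·cos α = 66.096000·cos 24.640° = 60.077646
roll angle φ = 2.305° = 0.04022984 rad
x = r_b·(cos φ + φ·sin φ) = 60.077646·(0.99919089 + 0.04022984·0.04021899) = 60.126243
y = r_b·(sin φ − φ·cos φ) = 60.077646·(0.04021899 − 0.04022984·0.99919089) = 0.001304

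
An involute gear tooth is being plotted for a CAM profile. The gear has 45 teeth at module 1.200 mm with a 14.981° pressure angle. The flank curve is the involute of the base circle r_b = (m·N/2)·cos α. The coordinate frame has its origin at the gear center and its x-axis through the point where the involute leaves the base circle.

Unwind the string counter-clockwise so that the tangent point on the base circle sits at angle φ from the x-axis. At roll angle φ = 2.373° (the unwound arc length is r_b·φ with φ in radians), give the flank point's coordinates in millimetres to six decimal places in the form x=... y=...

pitch radius r_p = m·N/2 = 1.200·45/2 = 27.000000
base radius r_b = r_p·cos α = 27.000000·cos 14.981° = 26.082313
roll angle φ = 2.373° = 0.04141666 rad
x = r_b·(cos φ + φ·sin φ) = 26.082313·(0.99914245 + 0.04141666·0.04140482) = 26.104674
y = r_b·(sin φ − φ·cos φ) = 26.082313·(0.04140482 − 0.04141666·0.99914245) = 0.000618

x=26.104674 y=0.000618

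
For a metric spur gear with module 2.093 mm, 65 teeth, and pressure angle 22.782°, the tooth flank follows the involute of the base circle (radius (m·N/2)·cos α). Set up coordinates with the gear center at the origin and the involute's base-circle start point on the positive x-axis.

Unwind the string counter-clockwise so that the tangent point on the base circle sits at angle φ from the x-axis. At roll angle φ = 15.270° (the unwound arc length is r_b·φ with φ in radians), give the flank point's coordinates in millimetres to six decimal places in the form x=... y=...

pitch radius r_p = m·N/2 = 2.093·65/2 = 68.022500
base radius r_b = r_p·cos α = 68.022500·cos 22.782° = 62.715714
roll angle φ = 15.270° = 0.26651178 rad
x = r_b·(cos φ + φ·sin φ) = 62.715714·(0.96469545 + 0.26651178·0.26336797) = 64.903622
y = r_b·(sin φ − φ·cos φ) = 62.715714·(0.26336797 − 0.26651178·0.96469545) = 0.392931

x=64.903622 y=0.392931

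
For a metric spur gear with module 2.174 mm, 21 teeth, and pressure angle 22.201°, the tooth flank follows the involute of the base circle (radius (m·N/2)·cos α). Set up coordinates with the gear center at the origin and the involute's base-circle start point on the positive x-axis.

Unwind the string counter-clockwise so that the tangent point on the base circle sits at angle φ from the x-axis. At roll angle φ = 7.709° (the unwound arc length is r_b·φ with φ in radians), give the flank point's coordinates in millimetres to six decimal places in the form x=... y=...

pitch radius r_p = m·N/2 = 2.174·21/2 = 22.827000
base radius r_b = r_p·cos α = 22.827000·cos 22.201° = 21.134697
roll angle φ = 7.709° = 0.13454743 rad
x = r_b·(cos φ + φ·sin φ) = 21.134697·(0.99096214 + 0.13454743·0.13414185) = 21.325133
y = r_b·(sin φ − φ·cos φ) = 21.134697·(0.13414185 − 0.13454743·0.99096214) = 0.017128

x=21.325133 y=0.017128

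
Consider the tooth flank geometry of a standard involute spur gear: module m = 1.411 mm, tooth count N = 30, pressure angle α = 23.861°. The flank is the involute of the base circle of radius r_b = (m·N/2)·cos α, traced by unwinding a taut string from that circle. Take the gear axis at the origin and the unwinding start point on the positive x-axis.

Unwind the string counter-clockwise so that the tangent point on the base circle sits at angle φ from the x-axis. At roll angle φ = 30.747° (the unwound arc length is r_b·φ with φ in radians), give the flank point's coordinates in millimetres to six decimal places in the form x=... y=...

x=21.945610 y=0.968671

pitch radius r_p = m·N/2 = 1.411·30/2 = 21.165000
base radius r_b = r_p·cos α = 21.165000·cos 23.861° = 19.356017
roll angle φ = 30.747° = 0.53663639 rad
x = r_b·(cos φ + φ·sin φ) = 19.356017·(0.85943318 + 0.53663639·0.51124809) = 21.945610
y = r_b·(sin φ − φ·cos φ) = 19.356017·(0.51124809 − 0.53663639·0.85943318) = 0.968671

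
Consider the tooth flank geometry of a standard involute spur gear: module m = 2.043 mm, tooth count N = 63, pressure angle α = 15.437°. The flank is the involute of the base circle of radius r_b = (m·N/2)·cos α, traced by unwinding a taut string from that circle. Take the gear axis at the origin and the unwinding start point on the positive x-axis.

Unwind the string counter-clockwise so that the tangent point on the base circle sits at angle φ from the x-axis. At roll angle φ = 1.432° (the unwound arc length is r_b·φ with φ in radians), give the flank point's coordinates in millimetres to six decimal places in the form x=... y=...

pitch radius r_p = m·N/2 = 2.043·63/2 = 64.354500
base radius r_b = r_p·cos α = 64.354500·cos 15.437° = 62.032829
roll angle φ = 1.432° = 0.02499311 rad
x = r_b·(cos φ + φ·sin φ) = 62.032829·(0.99968769 + 0.02499311·0.02499051) = 62.052200
y = r_b·(sin φ − φ·cos φ) = 62.032829·(0.02499051 − 0.02499311·0.99968769) = 0.000323

x=62.052200 y=0.000323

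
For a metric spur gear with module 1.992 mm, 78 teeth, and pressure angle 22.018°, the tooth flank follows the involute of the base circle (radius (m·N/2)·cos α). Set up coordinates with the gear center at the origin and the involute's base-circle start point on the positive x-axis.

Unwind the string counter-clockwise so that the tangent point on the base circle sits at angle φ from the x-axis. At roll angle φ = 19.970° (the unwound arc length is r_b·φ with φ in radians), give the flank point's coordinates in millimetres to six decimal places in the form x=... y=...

x=76.264618 y=1.004210

pitch radius r_p = m·N/2 = 1.992·78/2 = 77.688000
base radius r_b = r_p·cos α = 77.688000·cos 22.018° = 72.021913
roll angle φ = 19.970° = 0.34854225 rad
x = r_b·(cos φ + φ·sin φ) = 72.021913·(0.93987157 + 0.34854225·0.34152807) = 76.264618
y = r_b·(sin φ − φ·cos φ) = 72.021913·(0.34152807 − 0.34854225·0.93987157) = 1.004210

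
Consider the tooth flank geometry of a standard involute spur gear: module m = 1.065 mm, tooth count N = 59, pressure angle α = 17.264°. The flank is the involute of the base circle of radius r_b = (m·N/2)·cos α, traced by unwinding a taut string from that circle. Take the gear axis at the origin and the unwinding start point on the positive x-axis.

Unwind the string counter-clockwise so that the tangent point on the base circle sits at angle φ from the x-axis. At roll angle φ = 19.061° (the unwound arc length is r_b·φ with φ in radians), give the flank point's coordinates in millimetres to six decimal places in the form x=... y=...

x=31.616633 y=0.364154

pitch radius r_p = m·N/2 = 1.065·59/2 = 31.417500
base radius r_b = r_p·cos α = 31.417500·cos 17.264° = 30.002062
roll angle φ = 19.061° = 0.33267721 rad
x = r_b·(cos φ + φ·sin φ) = 30.002062·(0.94517142 + 0.33267721·0.32657462) = 31.616633
y = r_b·(sin φ − φ·cos φ) = 30.002062·(0.32657462 − 0.33267721·0.94517142) = 0.364154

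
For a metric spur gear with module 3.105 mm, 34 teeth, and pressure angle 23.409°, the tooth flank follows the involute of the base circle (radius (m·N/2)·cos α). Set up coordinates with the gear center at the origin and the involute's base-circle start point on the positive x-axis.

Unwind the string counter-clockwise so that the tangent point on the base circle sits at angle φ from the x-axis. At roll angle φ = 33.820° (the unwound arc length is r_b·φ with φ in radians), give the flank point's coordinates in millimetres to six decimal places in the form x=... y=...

pitch radius r_p = m·N/2 = 3.105·34/2 = 52.785000
base radius r_b = r_p·cos α = 52.785000·cos 23.409° = 48.440384
roll angle φ = 33.820° = 0.59027035 rad
x = r_b·(cos φ + φ·sin φ) = 48.440384·(0.83079023 + 0.59027035·0.55658565) = 56.158209
y = r_b·(sin φ − φ·cos φ) = 48.440384·(0.55658565 − 0.59027035·0.83079023) = 3.206502

x=56.158209 y=3.206502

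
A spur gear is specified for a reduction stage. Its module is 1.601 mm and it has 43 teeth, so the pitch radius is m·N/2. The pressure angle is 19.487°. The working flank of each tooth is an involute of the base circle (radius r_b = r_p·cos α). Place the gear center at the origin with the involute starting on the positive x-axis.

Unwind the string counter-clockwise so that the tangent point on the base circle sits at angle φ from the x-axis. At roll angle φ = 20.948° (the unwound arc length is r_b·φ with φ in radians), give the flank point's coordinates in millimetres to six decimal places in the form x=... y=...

x=34.546608 y=0.521595

pitch radius r_p = m·N/2 = 1.601·43/2 = 34.421500
base radius r_b = r_p·cos α = 34.421500·cos 19.487° = 32.449740
roll angle φ = 20.948° = 0.36561157 rad
x = r_b·(cos φ + φ·sin φ) = 32.449740·(0.93390529 + 0.36561157·0.35752051) = 34.546608
y = r_b·(sin φ − φ·cos φ) = 32.449740·(0.35752051 − 0.36561157·0.93390529) = 0.521595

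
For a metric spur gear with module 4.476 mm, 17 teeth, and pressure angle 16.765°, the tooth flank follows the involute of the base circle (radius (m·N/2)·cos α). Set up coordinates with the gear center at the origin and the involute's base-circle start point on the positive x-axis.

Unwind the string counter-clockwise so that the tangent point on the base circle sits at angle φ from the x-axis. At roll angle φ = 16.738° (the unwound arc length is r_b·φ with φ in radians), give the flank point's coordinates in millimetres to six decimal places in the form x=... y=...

pitch radius r_p = m·N/2 = 4.476·17/2 = 38.046000
base radius r_b = r_p·cos α = 38.046000·cos 16.765° = 36.428888
roll angle φ = 16.738° = 0.29213321 rad
x = r_b·(cos φ + φ·sin φ) = 36.428888·(0.95763170 + 0.29213321·0.28799571) = 37.950334
y = r_b·(sin φ − φ·cos φ) = 36.428888·(0.28799571 − 0.29213321·0.95763170) = 0.300163

x=37.950334 y=0.300163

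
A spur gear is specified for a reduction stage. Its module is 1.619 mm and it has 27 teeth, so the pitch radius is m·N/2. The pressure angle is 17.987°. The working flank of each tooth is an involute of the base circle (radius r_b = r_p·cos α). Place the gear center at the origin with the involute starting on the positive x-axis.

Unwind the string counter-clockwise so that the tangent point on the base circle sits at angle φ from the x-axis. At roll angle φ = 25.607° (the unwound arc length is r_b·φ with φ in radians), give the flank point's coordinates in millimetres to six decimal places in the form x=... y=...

pitch radius r_p = m·N/2 = 1.619·27/2 = 21.856500
base radius r_b = r_p·cos α = 21.856500·cos 17.987° = 20.788299
roll angle φ = 25.607° = 0.44692646 rad
x = r_b·(cos φ + φ·sin φ) = 20.788299·(0.90177973 + 0.44692646·0.43219593) = 22.761930
y = r_b·(sin φ − φ·cos φ) = 20.788299·(0.43219593 − 0.44692646·0.90177973) = 0.606326

x=22.761930 y=0.606326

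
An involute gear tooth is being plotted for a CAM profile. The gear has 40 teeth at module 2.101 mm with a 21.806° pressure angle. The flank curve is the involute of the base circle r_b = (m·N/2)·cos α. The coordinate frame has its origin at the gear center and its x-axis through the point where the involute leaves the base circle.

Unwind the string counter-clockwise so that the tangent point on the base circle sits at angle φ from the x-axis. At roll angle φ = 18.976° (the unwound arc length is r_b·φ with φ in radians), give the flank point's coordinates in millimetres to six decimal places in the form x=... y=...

pitch radius r_p = m·N/2 = 2.101·40/2 = 42.020000
base radius r_b = r_p·cos α = 42.020000·cos 21.806° = 39.013340
roll angle φ = 18.976° = 0.33119368 rad
x = r_b·(cos φ + φ·sin φ) = 39.013340·(0.94565487 + 0.33119368·0.32517207) = 41.094694
y = r_b·(sin φ − φ·cos φ) = 39.013340·(0.32517207 − 0.33119368·0.94565487) = 0.467269

x=41.094694 y=0.467269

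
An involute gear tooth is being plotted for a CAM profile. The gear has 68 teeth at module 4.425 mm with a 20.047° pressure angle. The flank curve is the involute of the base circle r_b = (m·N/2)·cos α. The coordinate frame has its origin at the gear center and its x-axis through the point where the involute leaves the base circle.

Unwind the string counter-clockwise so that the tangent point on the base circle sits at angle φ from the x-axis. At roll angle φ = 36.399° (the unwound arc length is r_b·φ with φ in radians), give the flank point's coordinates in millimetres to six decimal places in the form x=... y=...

pitch radius r_p = m·N/2 = 4.425·68/2 = 150.450000
base radius r_b = r_p·cos α = 150.450000·cos 20.047° = 141.334497
roll angle φ = 36.399° = 0.63528239 rad
x = r_b·(cos φ + φ·sin φ) = 141.334497·(0.80490415 + 0.63528239·0.59340484) = 167.040952
y = r_b·(sin φ − φ·cos φ) = 141.334497·(0.59340484 − 0.63528239·0.80490415) = 11.598389

x=167.040952 y=11.598389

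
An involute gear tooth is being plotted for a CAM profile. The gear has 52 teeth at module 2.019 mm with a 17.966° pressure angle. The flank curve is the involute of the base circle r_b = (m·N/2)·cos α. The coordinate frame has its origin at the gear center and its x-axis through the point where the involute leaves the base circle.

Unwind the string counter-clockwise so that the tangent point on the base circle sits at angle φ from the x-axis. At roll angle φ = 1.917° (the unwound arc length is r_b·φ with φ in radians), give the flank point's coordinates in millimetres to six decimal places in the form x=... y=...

x=49.962319 y=0.000623

pitch radius r_p = m·N/2 = 2.019·52/2 = 52.494000
base radius r_b = r_p·cos α = 52.494000·cos 17.966° = 49.934378
roll angle φ = 1.917° = 0.03345796 rad
x = r_b·(cos φ + φ·sin φ) = 49.934378·(0.99944033 + 0.03345796·0.03345172) = 49.962319
y = r_b·(sin φ − φ·cos φ) = 49.934378·(0.03345172 − 0.03345796·0.99944033) = 0.000623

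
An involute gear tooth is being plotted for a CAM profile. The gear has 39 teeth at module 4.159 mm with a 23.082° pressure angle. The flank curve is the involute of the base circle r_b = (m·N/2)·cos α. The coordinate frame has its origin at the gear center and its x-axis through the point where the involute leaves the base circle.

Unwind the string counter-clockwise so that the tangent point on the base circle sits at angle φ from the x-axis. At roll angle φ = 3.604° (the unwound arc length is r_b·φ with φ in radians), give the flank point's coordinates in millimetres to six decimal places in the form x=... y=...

pitch radius r_p = m·N/2 = 4.159·39/2 = 81.100500
base radius r_b = r_p·cos α = 81.100500·cos 23.082° = 74.607976
roll angle φ = 3.604° = 0.06290167 rad
x = r_b·(cos φ + φ·sin φ) = 74.607976·(0.99802234 + 0.06290167·0.06286019) = 74.755428
y = r_b·(sin φ − φ·cos φ) = 74.607976·(0.06286019 − 0.06290167·0.99802234) = 0.006187

x=74.755428 y=0.006187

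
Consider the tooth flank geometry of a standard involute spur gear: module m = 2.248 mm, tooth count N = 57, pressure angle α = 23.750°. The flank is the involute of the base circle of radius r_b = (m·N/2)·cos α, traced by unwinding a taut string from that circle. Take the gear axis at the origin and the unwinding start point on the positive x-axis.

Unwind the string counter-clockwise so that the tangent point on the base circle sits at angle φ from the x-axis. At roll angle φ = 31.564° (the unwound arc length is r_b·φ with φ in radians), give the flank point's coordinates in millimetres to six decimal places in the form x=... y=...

x=66.876870 y=3.169999

pitch radius r_p = m·N/2 = 2.248·57/2 = 64.068000
base radius r_b = r_p·cos α = 64.068000·cos 23.750° = 58.642176
roll angle φ = 31.564° = 0.55089573 rad
x = r_b·(cos φ + φ·sin φ) = 58.642176·(0.85205600 + 0.55089573·0.52345065) = 66.876870
y = r_b·(sin φ − φ·cos φ) = 58.642176·(0.52345065 − 0.55089573·0.85205600) = 3.169999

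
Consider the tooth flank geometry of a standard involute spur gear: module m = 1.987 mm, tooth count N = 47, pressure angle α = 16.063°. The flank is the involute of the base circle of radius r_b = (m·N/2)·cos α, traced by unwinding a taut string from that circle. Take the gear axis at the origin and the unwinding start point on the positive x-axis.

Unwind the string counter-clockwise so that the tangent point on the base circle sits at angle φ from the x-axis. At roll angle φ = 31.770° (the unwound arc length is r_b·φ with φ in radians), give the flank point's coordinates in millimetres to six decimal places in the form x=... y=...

x=51.248317 y=2.472411

pitch radius r_p = m·N/2 = 1.987·47/2 = 46.694500
base radius r_b = r_p·cos α = 46.694500·cos 16.063° = 44.871455
roll angle φ = 31.770° = 0.55449110 rad
x = r_b·(cos φ + φ·sin φ) = 44.871455·(0.85016849 + 0.55449110·0.52651072) = 51.248317
y = r_b·(sin φ − φ·cos φ) = 44.871455·(0.52651072 − 0.55449110·0.85016849) = 2.472411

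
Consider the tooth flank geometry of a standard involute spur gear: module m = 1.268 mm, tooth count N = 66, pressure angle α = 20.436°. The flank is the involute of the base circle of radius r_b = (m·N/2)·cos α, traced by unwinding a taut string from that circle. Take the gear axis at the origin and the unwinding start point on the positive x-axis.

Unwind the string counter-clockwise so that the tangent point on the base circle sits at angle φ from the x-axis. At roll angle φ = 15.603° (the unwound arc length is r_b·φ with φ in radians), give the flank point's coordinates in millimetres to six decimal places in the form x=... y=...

pitch radius r_p = m·N/2 = 1.268·66/2 = 41.844000
base radius r_b = r_p·cos α = 41.844000·cos 20.436° = 39.210455
roll angle φ = 15.603° = 0.27232372 rad
x = r_b·(cos φ + φ·sin φ) = 39.210455·(0.96314848 + 0.27232372·0.26897025) = 40.637538
y = r_b·(sin φ − φ·cos φ) = 39.210455·(0.26897025 − 0.27232372·0.96314848) = 0.262007

x=40.637538 y=0.262007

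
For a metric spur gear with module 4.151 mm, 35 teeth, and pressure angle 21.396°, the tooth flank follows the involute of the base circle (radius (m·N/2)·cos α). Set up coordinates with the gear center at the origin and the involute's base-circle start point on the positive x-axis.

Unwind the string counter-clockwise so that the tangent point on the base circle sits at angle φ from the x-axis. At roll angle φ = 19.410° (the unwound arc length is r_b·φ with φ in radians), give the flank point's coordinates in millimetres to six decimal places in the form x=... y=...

pitch radius r_p = m·N/2 = 4.151·35/2 = 72.642500
base radius r_b = r_p·cos α = 72.642500·cos 21.396° = 67.636072
roll angle φ = 19.410° = 0.33876841 rad
x = r_b·(cos φ + φ·sin φ) = 67.636072·(0.94316467 + 0.33876841·0.33232575) = 71.406522
y = r_b·(sin φ − φ·cos φ) = 67.636072·(0.33232575 − 0.33876841·0.94316467) = 0.866510

x=71.406522 y=0.866510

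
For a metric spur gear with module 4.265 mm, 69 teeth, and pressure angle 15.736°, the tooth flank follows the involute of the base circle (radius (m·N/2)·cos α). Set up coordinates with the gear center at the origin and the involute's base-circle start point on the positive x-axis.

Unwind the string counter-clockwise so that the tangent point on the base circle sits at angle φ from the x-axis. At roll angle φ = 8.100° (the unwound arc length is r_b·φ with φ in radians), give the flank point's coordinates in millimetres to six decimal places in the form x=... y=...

x=143.036044 y=0.133121

pitch radius r_p = m·N/2 = 4.265·69/2 = 147.142500
base radius r_b = r_p·cos α = 147.142500·cos 15.736° = 141.627825
roll angle φ = 8.100° = 0.14137167 rad
x = r_b·(cos φ + φ·sin φ) = 141.627825·(0.99002366 + 0.14137167·0.14090123) = 143.036044
y = r_b·(sin φ − φ·cos φ) = 141.627825·(0.14090123 − 0.14137167·0.99002366) = 0.133121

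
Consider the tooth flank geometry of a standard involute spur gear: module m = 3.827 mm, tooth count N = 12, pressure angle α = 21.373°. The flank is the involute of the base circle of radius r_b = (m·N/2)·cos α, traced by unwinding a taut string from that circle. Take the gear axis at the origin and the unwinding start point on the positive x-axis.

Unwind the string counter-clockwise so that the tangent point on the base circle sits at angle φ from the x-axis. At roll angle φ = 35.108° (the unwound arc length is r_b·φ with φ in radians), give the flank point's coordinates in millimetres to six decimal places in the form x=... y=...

pitch radius r_p = m·N/2 = 3.827·12/2 = 22.962000
base radius r_b = r_p·cos α = 22.962000·cos 21.373° = 21.382849
roll angle φ = 35.108° = 0.61275019 rad
x = r_b·(cos φ + φ·sin φ) = 21.382849·(0.81806942 + 0.61275019·0.57511948) = 25.028069
y = r_b·(sin φ − φ·cos φ) = 21.382849·(0.57511948 − 0.61275019·0.81806942) = 1.579065

x=25.028069 y=1.579065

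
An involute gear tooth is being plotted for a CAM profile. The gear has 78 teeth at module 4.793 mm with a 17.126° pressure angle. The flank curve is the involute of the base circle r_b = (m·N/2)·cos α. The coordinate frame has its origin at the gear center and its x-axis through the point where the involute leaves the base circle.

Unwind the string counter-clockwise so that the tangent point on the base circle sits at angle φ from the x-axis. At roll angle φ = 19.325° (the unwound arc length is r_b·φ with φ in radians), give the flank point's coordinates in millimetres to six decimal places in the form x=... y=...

x=188.512457 y=2.258894

pitch radius r_p = m·N/2 = 4.793·78/2 = 186.927000
base radius r_b = r_p·cos α = 186.927000·cos 17.126° = 178.638561
roll angle φ = 19.325° = 0.33728488 rad
x = r_b·(cos φ + φ·sin φ) = 178.638561·(0.94365665 + 0.33728488·0.33092617) = 188.512457
y = r_b·(sin φ − φ·cos φ) = 178.638561·(0.33092617 − 0.33728488·0.94365665) = 2.258894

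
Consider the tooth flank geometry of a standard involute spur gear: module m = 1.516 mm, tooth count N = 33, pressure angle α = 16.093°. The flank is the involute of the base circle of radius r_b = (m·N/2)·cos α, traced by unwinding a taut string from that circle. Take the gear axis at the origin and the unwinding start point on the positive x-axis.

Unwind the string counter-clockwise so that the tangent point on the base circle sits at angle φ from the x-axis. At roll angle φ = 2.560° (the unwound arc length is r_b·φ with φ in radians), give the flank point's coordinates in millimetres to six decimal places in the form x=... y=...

x=24.057755 y=0.000714

pitch radius r_p = m·N/2 = 1.516·33/2 = 25.014000
base radius r_b = r_p·cos α = 25.014000·cos 16.093° = 24.033777
roll angle φ = 2.560° = 0.04468043 rad
x = r_b·(cos φ + φ·sin φ) = 24.033777·(0.99900200 + 0.04468043·0.04466556) = 24.057755
y = r_b·(sin φ − φ·cos φ) = 24.033777·(0.04466556 − 0.04468043·0.99900200) = 0.000714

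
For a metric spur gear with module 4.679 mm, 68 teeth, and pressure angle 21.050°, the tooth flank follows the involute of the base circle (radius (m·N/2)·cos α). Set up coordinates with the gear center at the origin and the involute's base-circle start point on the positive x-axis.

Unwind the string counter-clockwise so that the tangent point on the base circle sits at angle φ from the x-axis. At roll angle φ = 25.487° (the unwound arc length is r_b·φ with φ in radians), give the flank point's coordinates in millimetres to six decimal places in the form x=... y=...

pitch radius r_p = m·N/2 = 4.679·68/2 = 159.086000
base radius r_b = r_p·cos α = 159.086000·cos 21.050° = 148.469767
roll angle φ = 25.487° = 0.44483207 rad
x = r_b·(cos φ + φ·sin φ) = 148.469767·(0.90268294 + 0.44483207·0.43030630) = 162.440324
y = r_b·(sin φ − φ·cos φ) = 148.469767·(0.43030630 − 0.44483207·0.90268294) = 4.270581

x=162.440324 y=4.270581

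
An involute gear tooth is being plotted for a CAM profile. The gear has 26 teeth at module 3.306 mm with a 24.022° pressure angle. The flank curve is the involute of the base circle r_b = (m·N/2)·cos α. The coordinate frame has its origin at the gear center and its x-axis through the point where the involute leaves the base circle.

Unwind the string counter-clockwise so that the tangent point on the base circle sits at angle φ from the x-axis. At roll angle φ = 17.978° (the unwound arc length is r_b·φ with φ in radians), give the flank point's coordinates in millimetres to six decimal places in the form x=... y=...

pitch radius r_p = m·N/2 = 3.306·26/2 = 42.978000
base radius r_b = r_p·cos α = 42.978000·cos 24.022° = 39.255642
roll angle φ = 17.978° = 0.31377529 rad
x = r_b·(cos φ + φ·sin φ) = 39.255642·(0.95117510 + 0.31377529·0.30865179) = 41.140792
y = r_b·(sin φ − φ·cos φ) = 39.255642·(0.30865179 − 0.31377529·0.95117510) = 0.400272

x=41.140792 y=0.400272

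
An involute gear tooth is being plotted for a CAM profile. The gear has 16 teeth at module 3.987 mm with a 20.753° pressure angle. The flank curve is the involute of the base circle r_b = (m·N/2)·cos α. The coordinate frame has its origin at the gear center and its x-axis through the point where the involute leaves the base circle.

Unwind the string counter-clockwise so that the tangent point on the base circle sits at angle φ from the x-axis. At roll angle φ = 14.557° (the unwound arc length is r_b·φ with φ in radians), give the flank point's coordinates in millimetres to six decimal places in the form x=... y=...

x=30.773656 y=0.162003

pitch radius r_p = m·N/2 = 3.987·16/2 = 31.896000
base radius r_b = r_p·cos α = 31.896000·cos 20.753° = 29.826481
roll angle φ = 14.557° = 0.25406758 rad
x = r_b·(cos φ + φ·sin φ) = 29.826481·(0.96789807 + 0.25406758·0.25134303) = 30.773656
y = r_b·(sin φ − φ·cos φ) = 29.826481·(0.25134303 − 0.25406758·0.96789807) = 0.162003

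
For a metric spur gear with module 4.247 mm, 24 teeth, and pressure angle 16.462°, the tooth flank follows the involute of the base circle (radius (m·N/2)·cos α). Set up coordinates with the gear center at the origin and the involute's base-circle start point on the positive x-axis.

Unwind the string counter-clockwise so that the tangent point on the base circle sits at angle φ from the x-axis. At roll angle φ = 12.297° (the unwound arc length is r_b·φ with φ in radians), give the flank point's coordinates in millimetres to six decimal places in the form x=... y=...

pitch radius r_p = m·N/2 = 4.247·24/2 = 50.964000
base radius r_b = r_p·cos α = 50.964000·cos 16.462° = 48.874878
roll angle φ = 12.297° = 0.21462314 rad
x = r_b·(cos φ + φ·sin φ) = 48.874878·(0.97705673 + 0.21462314·0.21297923) = 49.987612
y = r_b·(sin φ − φ·cos φ) = 48.874878·(0.21297923 − 0.21462314·0.97705673) = 0.160322

x=49.987612 y=0.160322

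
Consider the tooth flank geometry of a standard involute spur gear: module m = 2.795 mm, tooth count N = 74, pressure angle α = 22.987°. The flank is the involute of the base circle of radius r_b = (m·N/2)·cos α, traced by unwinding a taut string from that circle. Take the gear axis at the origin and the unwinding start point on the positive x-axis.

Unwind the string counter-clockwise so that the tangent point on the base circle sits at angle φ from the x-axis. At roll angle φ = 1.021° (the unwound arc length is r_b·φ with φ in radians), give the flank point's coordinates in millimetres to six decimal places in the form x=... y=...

pitch radius r_p = m·N/2 = 2.795·74/2 = 103.415000
base radius r_b = r_p·cos α = 103.415000·cos 22.987° = 95.203175
roll angle φ = 1.021° = 0.01781981 rad
x = r_b·(cos φ + φ·sin φ) = 95.203175·(0.99984123 + 0.01781981·0.01781887) = 95.218290
y = r_b·(sin φ − φ·cos φ) = 95.203175·(0.01781887 − 0.01781981·0.99984123) = 0.000180

x=95.218290 y=0.000180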